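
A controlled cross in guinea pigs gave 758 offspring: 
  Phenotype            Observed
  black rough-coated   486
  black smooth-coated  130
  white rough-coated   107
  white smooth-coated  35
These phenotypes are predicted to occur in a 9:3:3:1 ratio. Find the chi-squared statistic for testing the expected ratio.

21.286

Under the 9:3:3:1 hypothesis (Σ ratio = 16, N = 758):
  black rough-coated: 758 × 9/16 = 426.375
  black smooth-coated: 758 × 3/16 = 142.125
  white rough-coated: 758 × 3/16 = 142.125
  white smooth-coated: 758 × 1/16 = 47.375
χ² = Σ (O − E)² / E
  black rough-coated: (486 − 426.375)² / 426.375 = 8.3381
  black smooth-coated: (130 − 142.125)² / 142.125 = 1.0344
  white rough-coated: (107 − 142.125)² / 142.125 = 8.6808
  white smooth-coated: (35 − 47.375)² / 47.375 = 3.2325
χ² = 8.3381 + 1.0344 + 8.6808 + 3.2325 = 21.2858 ≈ 21.286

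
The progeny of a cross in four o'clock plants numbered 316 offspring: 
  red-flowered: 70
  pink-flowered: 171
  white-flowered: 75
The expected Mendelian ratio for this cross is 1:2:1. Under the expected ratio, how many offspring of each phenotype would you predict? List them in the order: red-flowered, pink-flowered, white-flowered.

79, 158, 79

Total ratio parts = 4. Expected numbers out of 316:
  red-flowered: 316 × 1/4 = 79
  pink-flowered: 316 × 2/4 = 158
  white-flowered: 316 × 1/4 = 79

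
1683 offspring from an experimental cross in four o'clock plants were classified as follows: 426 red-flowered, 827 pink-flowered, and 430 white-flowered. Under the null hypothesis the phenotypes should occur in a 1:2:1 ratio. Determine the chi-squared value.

Total ratio parts = 4. Expected numbers out of 1683:
  red-flowered: 1683 × 1/4 = 420.75
  pink-flowered: 1683 × 2/4 = 841.5
  white-flowered: 1683 × 1/4 = 420.75
χ² = Σ (O − E)² / E
  red-flowered: (426 − 420.75)² / 420.75 = 0.0655
  pink-flowered: (827 − 841.5)² / 841.5 = 0.2499
  white-flowered: (430 − 420.75)² / 420.75 = 0.2034
χ² = 0.0655 + 0.2499 + 0.2034 = 0.5188 ≈ 0.519

0.519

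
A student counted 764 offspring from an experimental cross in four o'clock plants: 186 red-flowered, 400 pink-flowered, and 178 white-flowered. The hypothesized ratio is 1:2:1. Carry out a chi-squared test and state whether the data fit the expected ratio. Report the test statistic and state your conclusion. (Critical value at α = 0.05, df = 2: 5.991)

Expected counts for N = 764 under a 1:2:1 ratio (total parts = 4):
  red-flowered: 764 × 1/4 = 191
  pink-flowered: 764 × 2/4 = 382
  white-flowered: 764 × 1/4 = 191
χ² = Σ (O − E)² / E
  red-flowered: (186 − 191)² / 191 = 0.1309
  pink-flowered: (400 − 382)² / 382 = 0.8482
  white-flowered: (178 − 191)² / 191 = 0.8848
χ² = 0.1309 + 0.8482 + 0.8848 = 1.8639 ≈ 1.864
Degrees of freedom = 3 − 1 = 2; critical value at α = 0.05 is 5.991.
Since 1.864 < 5.991, we fail to reject the null hypothesis — the data are consistent with the 1:2:1 ratio.

1.864; consistent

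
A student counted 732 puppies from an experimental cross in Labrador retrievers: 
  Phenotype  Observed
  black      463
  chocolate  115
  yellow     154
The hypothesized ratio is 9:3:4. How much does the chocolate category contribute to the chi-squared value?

3.607

Total ratio parts = 16. Expected numbers out of 732:
  black: 732 × 9/16 = 411.75
  chocolate: 732 × 3/16 = 137.25
  yellow: 732 × 4/16 = 183
Contribution of chocolate: (115 − 137.25)² / 137.25 = 3.6070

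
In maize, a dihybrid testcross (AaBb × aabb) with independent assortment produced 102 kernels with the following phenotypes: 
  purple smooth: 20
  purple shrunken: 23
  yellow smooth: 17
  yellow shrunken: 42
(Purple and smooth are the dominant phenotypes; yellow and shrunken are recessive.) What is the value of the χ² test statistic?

A dihybrid testcross with independent assortment gives a 1:1:1:1 ratio.
Expected counts for N = 102 under a 1:1:1:1 ratio (total parts = 4):
  purple smooth: 102 × 1/4 = 25.5
  purple shrunken: 102 × 1/4 = 25.5
  yellow smooth: 102 × 1/4 = 25.5
  yellow shrunken: 102 × 1/4 = 25.5
χ² = Σ (O − E)² / E
  purple smooth: (20 − 25.5)² / 25.5 = 1.1863
  purple shrunken: (23 − 25.5)² / 25.5 = 0.2451
  yellow smooth: (17 − 25.5)² / 25.5 = 2.8333
  yellow shrunken: (42 − 25.5)² / 25.5 = 10.6765
χ² = 1.1863 + 0.2451 + 2.8333 + 10.6765 = 14.9412 ≈ 14.941

14.941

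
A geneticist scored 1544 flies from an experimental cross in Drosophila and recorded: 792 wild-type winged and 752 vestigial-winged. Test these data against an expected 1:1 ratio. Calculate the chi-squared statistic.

The 1:1 ratio has 2 parts, so with N = 1544 the expected counts are:
  wild-type winged: 1544 × 1/2 = 772
  vestigial-winged: 1544 × 1/2 = 772
χ² = Σ (O − E)² / E
  wild-type winged: (792 − 772)² / 772 = 0.5181
  vestigial-winged: (752 − 772)² / 772 = 0.5181
χ² = 0.5181 + 0.5181 = 1.0362 ≈ 1.036

1.036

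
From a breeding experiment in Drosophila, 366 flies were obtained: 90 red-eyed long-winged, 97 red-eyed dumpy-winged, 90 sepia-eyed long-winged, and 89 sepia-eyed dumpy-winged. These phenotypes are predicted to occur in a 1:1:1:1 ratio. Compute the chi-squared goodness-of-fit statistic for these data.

Total ratio parts = 4. Expected numbers out of 366:
  red-eyed long-winged: 366 × 1/4 = 91.5
  red-eyed dumpy-winged: 366 × 1/4 = 91.5
  sepia-eyed long-winged: 366 × 1/4 = 91.5
  sepia-eyed dumpy-winged: 366 × 1/4 = 91.5
χ² = Σ (O − E)² / E
  red-eyed long-winged: (90 − 91.5)² / 91.5 = 0.0246
  red-eyed dumpy-winged: (97 − 91.5)² / 91.5 = 0.3306
  sepia-eyed long-winged: (90 − 91.5)² / 91.5 = 0.0246
  sepia-eyed dumpy-winged: (89 − 91.5)² / 91.5 = 0.0683
χ² = 0.0246 + 0.3306 + 0.0246 + 0.0683 = 0.4481 ≈ 0.448

0.448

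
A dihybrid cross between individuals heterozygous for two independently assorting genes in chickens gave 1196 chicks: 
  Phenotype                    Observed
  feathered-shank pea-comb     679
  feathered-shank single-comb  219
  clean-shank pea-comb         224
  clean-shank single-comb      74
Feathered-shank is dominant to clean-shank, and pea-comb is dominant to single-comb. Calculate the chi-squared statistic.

A dihybrid F₂ with independent assortment and complete dominance at both loci gives a 9:3:3:1 phenotypic ratio.
The 9:3:3:1 ratio has 16 parts, so with N = 1196 the expected counts are:
  feathered-shank pea-comb: 1196 × 9/16 = 672.75
  feathered-shank single-comb: 1196 × 3/16 = 224.25
  clean-shank pea-comb: 1196 × 3/16 = 224.25
  clean-shank single-comb: 1196 × 1/16 = 74.75
χ² = Σ (O − E)² / E
  feathered-shank pea-comb: (679 − 672.75)² / 672.75 = 0.0581
  feathered-shank single-comb: (219 − 224.25)² / 224.25 = 0.1229
  clean-shank pea-comb: (224 − 224.25)² / 224.25 = 0.0003
  clean-shank single-comb: (74 − 74.75)² / 74.75 = 0.0075
χ² = 0.0581 + 0.1229 + 0.0003 + 0.0075 = 0.1888 ≈ 0.189

0.189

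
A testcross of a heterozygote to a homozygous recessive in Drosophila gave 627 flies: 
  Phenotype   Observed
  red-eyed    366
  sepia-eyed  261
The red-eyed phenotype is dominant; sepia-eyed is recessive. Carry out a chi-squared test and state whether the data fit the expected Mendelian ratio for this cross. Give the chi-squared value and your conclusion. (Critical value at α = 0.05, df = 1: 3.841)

A testcross of a heterozygote (Aa × aa) gives a 1:1 phenotypic ratio.
Total ratio parts = 2. Expected numbers out of 627:
  red-eyed: 627 × 1/2 = 313.5
  sepia-eyed: 627 × 1/2 = 313.5
χ² = Σ (O − E)² / E
  red-eyed: (366 − 313.5)² / 313.5 = 8.7919
  sepia-eyed: (261 − 313.5)² / 313.5 = 8.7919
χ² = 8.7919 + 8.7919 = 17.5838 ≈ 17.584
Degrees of freedom = 2 − 1 = 1; critical value at α = 0.05 is 3.841.
Since 17.584 > 3.841, we reject the null hypothesis — the data do not fit the 1:1 ratio.

17.584; not consistent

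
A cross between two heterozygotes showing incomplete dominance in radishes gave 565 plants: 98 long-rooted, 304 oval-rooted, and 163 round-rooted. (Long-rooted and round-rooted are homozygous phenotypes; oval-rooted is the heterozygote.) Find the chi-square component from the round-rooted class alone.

3.349

With incomplete dominance, a heterozygote × heterozygote cross gives a 1:2:1 phenotypic ratio.
Expected counts for N = 565 under a 1:2:1 ratio (total parts = 4):
  long-rooted: 565 × 1/4 = 141.25
  oval-rooted: 565 × 2/4 = 282.5
  round-rooted: 565 × 1/4 = 141.25
Contribution of round-rooted: (163 − 141.25)² / 141.25 = 3.3491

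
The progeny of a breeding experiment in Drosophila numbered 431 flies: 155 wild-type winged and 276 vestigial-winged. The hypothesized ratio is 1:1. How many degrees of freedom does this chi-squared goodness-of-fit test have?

1

A goodness-of-fit test with 2 phenotype classes has df = 2 − 1 = 1.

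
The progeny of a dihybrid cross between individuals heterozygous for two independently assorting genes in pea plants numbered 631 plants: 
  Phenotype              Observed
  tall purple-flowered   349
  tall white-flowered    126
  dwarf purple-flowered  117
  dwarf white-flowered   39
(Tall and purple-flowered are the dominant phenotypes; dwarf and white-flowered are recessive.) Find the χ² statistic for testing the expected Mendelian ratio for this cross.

A dihybrid F₂ with independent assortment and complete dominance at both loci gives a 9:3:3:1 phenotypic ratio.
Under the 9:3:3:1 hypothesis (Σ ratio = 16, N = 631):
  tall purple-flowered: 631 × 9/16 = 354.9375
  tall white-flowered: 631 × 3/16 = 118.3125
  dwarf purple-flowered: 631 × 3/16 = 118.3125
  dwarf white-flowered: 631 × 1/16 = 39.4375
χ² = Σ (O − E)² / E
  tall purple-flowered: (349 − 354.9375)² / 354.9375 = 0.0993
  tall white-flowered: (126 − 118.3125)² / 118.3125 = 0.4995
  dwarf purple-flowered: (117 − 118.3125)² / 118.3125 = 0.0146
  dwarf white-flowered: (39 − 39.4375)² / 39.4375 = 0.0049
χ² = 0.0993 + 0.4995 + 0.0146 + 0.0049 = 0.6183 ≈ 0.618

0.618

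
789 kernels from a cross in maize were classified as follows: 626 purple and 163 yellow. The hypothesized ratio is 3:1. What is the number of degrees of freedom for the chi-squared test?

A goodness-of-fit test with 2 phenotype classes has df = 2 − 1 = 1.

1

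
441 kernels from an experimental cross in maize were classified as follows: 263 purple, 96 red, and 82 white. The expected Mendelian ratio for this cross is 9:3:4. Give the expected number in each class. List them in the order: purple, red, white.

Under the 9:3:4 hypothesis (Σ ratio = 16, N = 441):
  purple: 441 × 9/16 = 248.0625
  red: 441 × 3/16 = 82.6875
  white: 441 × 4/16 = 110.25

248.0625, 82.6875, 110.25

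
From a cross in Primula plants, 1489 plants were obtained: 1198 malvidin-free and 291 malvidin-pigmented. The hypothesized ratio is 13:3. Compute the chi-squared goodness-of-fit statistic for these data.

Total ratio parts = 16. Expected numbers out of 1489:
  malvidin-free: 1489 × 13/16 = 1209.8125
  malvidin-pigmented: 1489 × 3/16 = 279.1875
χ² = Σ (O − E)² / E
  malvidin-free: (1198 − 1209.8125)² / 1209.8125 = 0.1153
  malvidin-pigmented: (291 − 279.1875)² / 279.1875 = 0.4998
χ² = 0.1153 + 0.4998 = 0.6151 ≈ 0.615

0.615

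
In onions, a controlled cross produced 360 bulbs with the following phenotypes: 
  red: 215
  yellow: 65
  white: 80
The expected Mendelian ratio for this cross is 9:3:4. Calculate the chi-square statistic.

Expected counts for N = 360 under a 9:3:4 ratio (total parts = 16):
  red: 360 × 9/16 = 202.5
  yellow: 360 × 3/16 = 67.5
  white: 360 × 4/16 = 90
χ² = Σ (O − E)² / E
  red: (215 − 202.5)² / 202.5 = 0.7716
  yellow: (65 − 67.5)² / 67.5 = 0.0926
  white: (80 − 90)² / 90 = 1.1111
χ² = 0.7716 + 0.0926 + 1.1111 = 1.9753 ≈ 1.975

1.975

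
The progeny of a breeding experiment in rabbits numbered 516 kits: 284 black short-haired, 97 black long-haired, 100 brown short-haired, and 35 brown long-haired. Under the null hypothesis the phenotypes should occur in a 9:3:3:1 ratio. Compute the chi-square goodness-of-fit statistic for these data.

Total ratio parts = 16. Expected numbers out of 516:
  black short-haired: 516 × 9/16 = 290.25
  black long-haired: 516 × 3/16 = 96.75
  brown short-haired: 516 × 3/16 = 96.75
  brown long-haired: 516 × 1/16 = 32.25
χ² = Σ (O − E)² / E
  black short-haired: (284 − 290.25)² / 290.25 = 0.1346
  black long-haired: (97 − 96.75)² / 96.75 = 0.0006
  brown short-haired: (100 − 96.75)² / 96.75 = 0.1092
  brown long-haired: (35 − 32.25)² / 32.25 = 0.2345
χ² = 0.1346 + 0.0006 + 0.1092 + 0.2345 = 0.4789 ≈ 0.479

0.479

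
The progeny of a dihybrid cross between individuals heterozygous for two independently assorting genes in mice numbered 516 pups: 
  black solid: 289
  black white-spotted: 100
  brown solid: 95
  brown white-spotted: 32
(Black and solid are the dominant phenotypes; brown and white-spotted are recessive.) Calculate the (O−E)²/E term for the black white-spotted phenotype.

0.109

A dihybrid F₂ with independent assortment and complete dominance at both loci gives a 9:3:3:1 phenotypic ratio.
Expected counts for N = 516 under a 9:3:3:1 ratio (total parts = 16):
  black solid: 516 × 9/16 = 290.25
  black white-spotted: 516 × 3/16 = 96.75
  brown solid: 516 × 3/16 = 96.75
  brown white-spotted: 516 × 1/16 = 32.25
Contribution of black white-spotted: (100 − 96.75)² / 96.75 = 0.1092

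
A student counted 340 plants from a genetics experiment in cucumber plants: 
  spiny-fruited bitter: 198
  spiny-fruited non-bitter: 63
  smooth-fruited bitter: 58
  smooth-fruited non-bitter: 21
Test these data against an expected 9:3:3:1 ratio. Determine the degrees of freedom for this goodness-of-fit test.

A goodness-of-fit test with 4 phenotype classes has df = 4 − 1 = 3.

3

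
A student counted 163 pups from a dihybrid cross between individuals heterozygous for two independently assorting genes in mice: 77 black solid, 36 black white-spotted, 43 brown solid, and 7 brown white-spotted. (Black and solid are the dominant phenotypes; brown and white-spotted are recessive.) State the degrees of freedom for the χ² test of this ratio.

A dihybrid F₂ with independent assortment and complete dominance at both loci gives a 9:3:3:1 phenotypic ratio.
A goodness-of-fit test with 4 phenotype classes has df = 4 − 1 = 3.

3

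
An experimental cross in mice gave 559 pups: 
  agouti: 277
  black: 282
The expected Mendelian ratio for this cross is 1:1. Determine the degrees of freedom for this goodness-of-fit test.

A goodness-of-fit test with 2 phenotype classes has df = 2 − 1 = 1.

1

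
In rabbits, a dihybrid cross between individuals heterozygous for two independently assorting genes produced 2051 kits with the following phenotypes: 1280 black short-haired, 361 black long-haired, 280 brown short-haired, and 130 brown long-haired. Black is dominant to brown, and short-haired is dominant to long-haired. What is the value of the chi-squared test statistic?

43.729

A dihybrid F₂ with independent assortment and complete dominance at both loci gives a 9:3:3:1 phenotypic ratio.
Expected counts for N = 2051 under a 9:3:3:1 ratio (total parts = 16):
  black short-haired: 2051 × 9/16 = 1153.6875
  black long-haired: 2051 × 3/16 = 384.5625
  brown short-haired: 2051 × 3/16 = 384.5625
  brown long-haired: 2051 × 1/16 = 128.1875
χ² = Σ (O − E)² / E
  black short-haired: (1280 − 1153.6875)² / 1153.6875 = 13.8294
  black long-haired: (361 − 384.5625)² / 384.5625 = 1.4437
  brown short-haired: (280 − 384.5625)² / 384.5625 = 28.4305
  brown long-haired: (130 − 128.1875)² / 128.1875 = 0.0256
χ² = 13.8294 + 1.4437 + 28.4305 + 0.0256 = 43.7292 ≈ 43.729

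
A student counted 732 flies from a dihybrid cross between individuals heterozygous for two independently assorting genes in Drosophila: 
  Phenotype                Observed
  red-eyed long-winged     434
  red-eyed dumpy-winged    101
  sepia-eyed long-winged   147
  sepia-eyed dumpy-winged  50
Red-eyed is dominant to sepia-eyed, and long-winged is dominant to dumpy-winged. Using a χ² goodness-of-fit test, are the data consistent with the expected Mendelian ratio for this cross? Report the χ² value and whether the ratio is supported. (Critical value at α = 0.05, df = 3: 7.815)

A dihybrid F₂ with independent assortment and complete dominance at both loci gives a 9:3:3:1 phenotypic ratio.
The 9:3:3:1 ratio has 16 parts, so with N = 732 the expected counts are:
  red-eyed long-winged: 732 × 9/16 = 411.75
  red-eyed dumpy-winged: 732 × 3/16 = 137.25
  sepia-eyed long-winged: 732 × 3/16 = 137.25
  sepia-eyed dumpy-winged: 732 × 1/16 = 45.75
χ² = Σ (O − E)² / E
  red-eyed long-winged: (434 − 411.75)² / 411.75 = 1.2023
  red-eyed dumpy-winged: (101 − 137.25)² / 137.25 = 9.5742
  sepia-eyed long-winged: (147 − 137.25)² / 137.25 = 0.6926
  sepia-eyed dumpy-winged: (50 − 45.75)² / 45.75 = 0.3948
χ² = 1.2023 + 9.5742 + 0.6926 + 0.3948 = 11.8639 ≈ 11.864
Degrees of freedom = 4 − 1 = 3; critical value at α = 0.05 is 7.815.
Since 11.864 > 7.815, we reject the null hypothesis — the data do not fit the 9:3:3:1 ratio.

11.864; not consistent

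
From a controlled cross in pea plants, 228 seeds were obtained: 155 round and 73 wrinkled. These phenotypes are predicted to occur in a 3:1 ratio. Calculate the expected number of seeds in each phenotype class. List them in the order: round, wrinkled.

Total ratio parts = 4. Expected numbers out of 228:
  round: 228 × 3/4 = 171
  wrinkled: 228 × 1/4 = 57

171, 57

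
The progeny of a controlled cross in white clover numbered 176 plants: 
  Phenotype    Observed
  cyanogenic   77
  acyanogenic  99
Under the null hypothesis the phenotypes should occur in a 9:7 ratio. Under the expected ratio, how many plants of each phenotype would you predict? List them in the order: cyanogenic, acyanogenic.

The 9:7 ratio has 16 parts, so with N = 176 the expected counts are:
  cyanogenic: 176 × 9/16 = 99
  acyanogenic: 176 × 7/16 = 77

99, 77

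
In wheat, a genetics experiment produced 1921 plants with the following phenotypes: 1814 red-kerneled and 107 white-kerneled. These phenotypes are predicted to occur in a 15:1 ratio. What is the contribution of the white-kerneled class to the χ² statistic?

1.421

Total ratio parts = 16. Expected numbers out of 1921:
  red-kerneled: 1921 × 15/16 = 1800.9375
  white-kerneled: 1921 × 1/16 = 120.0625
Contribution of white-kerneled: (107 − 120.0625)² / 120.0625 = 1.4212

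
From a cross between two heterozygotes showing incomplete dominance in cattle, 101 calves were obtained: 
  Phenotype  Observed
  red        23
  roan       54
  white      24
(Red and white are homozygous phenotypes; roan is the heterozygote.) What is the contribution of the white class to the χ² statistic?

0.062

With incomplete dominance, a heterozygote × heterozygote cross gives a 1:2:1 phenotypic ratio.
Under the 1:2:1 hypothesis (Σ ratio = 4, N = 101):
  red: 101 × 1/4 = 25.25
  roan: 101 × 2/4 = 50.5
  white: 101 × 1/4 = 25.25
Contribution of white: (24 − 25.25)² / 25.25 = 0.0619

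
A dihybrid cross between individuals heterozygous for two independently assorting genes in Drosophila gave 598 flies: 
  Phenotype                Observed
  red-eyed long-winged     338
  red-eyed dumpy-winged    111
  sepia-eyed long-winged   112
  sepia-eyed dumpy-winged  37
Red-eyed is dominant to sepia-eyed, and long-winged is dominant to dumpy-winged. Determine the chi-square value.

A dihybrid F₂ with independent assortment and complete dominance at both loci gives a 9:3:3:1 phenotypic ratio.
Total ratio parts = 16. Expected numbers out of 598:
  red-eyed long-winged: 598 × 9/16 = 336.375
  red-eyed dumpy-winged: 598 × 3/16 = 112.125
  sepia-eyed long-winged: 598 × 3/16 = 112.125
  sepia-eyed dumpy-winged: 598 × 1/16 = 37.375
χ² = Σ (O − E)² / E
  red-eyed long-winged: (338 − 336.375)² / 336.375 = 0.0079
  red-eyed dumpy-winged: (111 − 112.125)² / 112.125 = 0.0113
  sepia-eyed long-winged: (112 − 112.125)² / 112.125 = 0.0001
  sepia-eyed dumpy-winged: (37 − 37.375)² / 37.375 = 0.0038
χ² = 0.0079 + 0.0113 + 0.0001 + 0.0038 = 0.0231 ≈ 0.023

0.023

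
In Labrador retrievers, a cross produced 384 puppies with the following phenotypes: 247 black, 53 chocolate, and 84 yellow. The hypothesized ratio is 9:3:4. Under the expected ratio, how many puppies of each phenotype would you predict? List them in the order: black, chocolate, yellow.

The 9:3:4 ratio has 16 parts, so with N = 384 the expected counts are:
  black: 384 × 9/16 = 216
  chocolate: 384 × 3/16 = 72
  yellow: 384 × 4/16 = 96

216, 72, 96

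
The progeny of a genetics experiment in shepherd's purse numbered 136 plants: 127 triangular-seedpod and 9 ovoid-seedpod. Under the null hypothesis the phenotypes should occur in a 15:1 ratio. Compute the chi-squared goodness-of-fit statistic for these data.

0.031

Under the 15:1 hypothesis (Σ ratio = 16, N = 136):
  triangular-seedpod: 136 × 15/16 = 127.5
  ovoid-seedpod: 136 × 1/16 = 8.5
χ² = Σ (O − E)² / E
  triangular-seedpod: (127 − 127.5)² / 127.5 = 0.0020
  ovoid-seedpod: (9 − 8.5)² / 8.5 = 0.0294
χ² = 0.0020 + 0.0294 = 0.0314 ≈ 0.031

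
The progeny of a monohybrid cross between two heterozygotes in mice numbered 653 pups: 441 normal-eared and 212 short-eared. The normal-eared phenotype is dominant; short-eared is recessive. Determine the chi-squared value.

19.410

For a monohybrid cross between heterozygotes with complete dominance, the expected phenotypic ratio is 3:1.
Expected counts for N = 653 under a 3:1 ratio (total parts = 4):
  normal-eared: 653 × 3/4 = 489.75
  short-eared: 653 × 1/4 = 163.25
χ² = Σ (O − E)² / E
  normal-eared: (441 − 489.75)² / 489.75 = 4.8526
  short-eared: (212 − 163.25)² / 163.25 = 14.5578
χ² = 4.8526 + 14.5578 = 19.4104 ≈ 19.410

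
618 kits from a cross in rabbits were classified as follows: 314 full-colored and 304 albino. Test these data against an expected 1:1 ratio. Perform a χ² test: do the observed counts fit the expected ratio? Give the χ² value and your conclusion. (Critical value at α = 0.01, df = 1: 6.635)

0.162; consistent

The 1:1 ratio has 2 parts, so with N = 618 the expected counts are:
  full-colored: 618 × 1/2 = 309
  albino: 618 × 1/2 = 309
χ² = Σ (O − E)² / E
  full-colored: (314 − 309)² / 309 = 0.0809
  albino: (304 − 309)² / 309 = 0.0809
χ² = 0.0809 + 0.0809 = 0.1618 ≈ 0.162
Degrees of freedom = 2 − 1 = 1; critical value at α = 0.01 is 6.635.
Since 0.162 < 6.635, we fail to reject the null hypothesis — the data are consistent with the 1:1 ratio.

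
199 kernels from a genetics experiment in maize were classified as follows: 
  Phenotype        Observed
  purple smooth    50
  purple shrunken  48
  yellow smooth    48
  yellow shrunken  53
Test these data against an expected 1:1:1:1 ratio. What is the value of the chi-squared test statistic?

Expected counts for N = 199 under a 1:1:1:1 ratio (total parts = 4):
  purple smooth: 199 × 1/4 = 49.75
  purple shrunken: 199 × 1/4 = 49.75
  yellow smooth: 199 × 1/4 = 49.75
  yellow shrunken: 199 × 1/4 = 49.75
χ² = Σ (O − E)² / E
  purple smooth: (50 − 49.75)² / 49.75 = 0.0013
  purple shrunken: (48 − 49.75)² / 49.75 = 0.0616
  yellow smooth: (48 − 49.75)² / 49.75 = 0.0616
  yellow shrunken: (53 − 49.75)² / 49.75 = 0.2123
χ² = 0.0013 + 0.0616 + 0.0616 + 0.2123 = 0.3368 ≈ 0.337

0.337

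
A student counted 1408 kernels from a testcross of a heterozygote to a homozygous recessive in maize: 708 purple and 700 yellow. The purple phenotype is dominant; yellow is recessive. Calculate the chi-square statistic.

A testcross of a heterozygote (Aa × aa) gives a 1:1 phenotypic ratio.
The 1:1 ratio has 2 parts, so with N = 1408 the expected counts are:
  purple: 1408 × 1/2 = 704
  yellow: 1408 × 1/2 = 704
χ² = Σ (O − E)² / E
  purple: (708 − 704)² / 704 = 0.0227
  yellow: (700 − 704)² / 704 = 0.0227
χ² = 0.0227 + 0.0227 = 0.0454 ≈ 0.045

0.045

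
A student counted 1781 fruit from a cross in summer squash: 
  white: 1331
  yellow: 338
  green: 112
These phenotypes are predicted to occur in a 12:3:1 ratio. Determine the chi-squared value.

Expected counts for N = 1781 under a 12:3:1 ratio (total parts = 16):
  white: 1781 × 12/16 = 1335.75
  yellow: 1781 × 3/16 = 333.9375
  green: 1781 × 1/16 = 111.3125
χ² = Σ (O − E)² / E
  white: (1331 − 1335.75)² / 1335.75 = 0.0169
  yellow: (338 − 333.9375)² / 333.9375 = 0.0494
  green: (112 − 111.3125)² / 111.3125 = 0.0042
χ² = 0.0169 + 0.0494 + 0.0042 = 0.0705 ≈ 0.071

0.071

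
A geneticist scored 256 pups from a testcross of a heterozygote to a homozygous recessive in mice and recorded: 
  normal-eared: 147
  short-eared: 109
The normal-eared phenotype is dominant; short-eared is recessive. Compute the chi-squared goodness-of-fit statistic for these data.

A testcross of a heterozygote (Aa × aa) gives a 1:1 phenotypic ratio.
Under the 1:1 hypothesis (Σ ratio = 2, N = 256):
  normal-eared: 256 × 1/2 = 128
  short-eared: 256 × 1/2 = 128
χ² = Σ (O − E)² / E
  normal-eared: (147 − 128)² / 128 = 2.8203
  short-eared: (109 − 128)² / 128 = 2.8203
χ² = 2.8203 + 2.8203 = 5.6406 ≈ 5.641

5.641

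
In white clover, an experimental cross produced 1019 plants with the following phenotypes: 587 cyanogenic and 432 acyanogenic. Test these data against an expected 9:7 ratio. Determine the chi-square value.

Expected counts for N = 1019 under a 9:7 ratio (total parts = 16):
  cyanogenic: 1019 × 9/16 = 573.1875
  acyanogenic: 1019 × 7/16 = 445.8125
χ² = Σ (O − E)² / E
  cyanogenic: (587 − 573.1875)² / 573.1875 = 0.3328
  acyanogenic: (432 − 445.8125)² / 445.8125 = 0.4279
χ² = 0.3328 + 0.4279 = 0.7607 ≈ 0.761

0.761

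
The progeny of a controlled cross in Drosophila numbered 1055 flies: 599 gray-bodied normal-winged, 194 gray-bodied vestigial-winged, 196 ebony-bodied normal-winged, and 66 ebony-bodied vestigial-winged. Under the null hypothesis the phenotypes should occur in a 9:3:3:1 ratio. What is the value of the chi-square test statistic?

Expected counts for N = 1055 under a 9:3:3:1 ratio (total parts = 16):
  gray-bodied normal-winged: 1055 × 9/16 = 593.4375
  gray-bodied vestigial-winged: 1055 × 3/16 = 197.8125
  ebony-bodied normal-winged: 1055 × 3/16 = 197.8125
  ebony-bodied vestigial-winged: 1055 × 1/16 = 65.9375
χ² = Σ (O − E)² / E
  gray-bodied normal-winged: (599 − 593.4375)² / 593.4375 = 0.0521
  gray-bodied vestigial-winged: (194 − 197.8125)² / 197.8125 = 0.0735
  ebony-bodied normal-winged: (196 − 197.8125)² / 197.8125 = 0.0166
  ebony-bodied vestigial-winged: (66 − 65.9375)² / 65.9375 = 0.0001
χ² = 0.0521 + 0.0735 + 0.0166 + 0.0001 = 0.1423 ≈ 0.142

0.142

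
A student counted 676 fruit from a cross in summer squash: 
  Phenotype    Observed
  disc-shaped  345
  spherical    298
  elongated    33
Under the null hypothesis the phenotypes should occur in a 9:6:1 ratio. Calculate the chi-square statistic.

The 9:6:1 ratio has 16 parts, so with N = 676 the expected counts are:
  disc-shaped: 676 × 9/16 = 380.25
  spherical: 676 × 6/16 = 253.5
  elongated: 676 × 1/16 = 42.25
χ² = Σ (O − E)² / E
  disc-shaped: (345 − 380.25)² / 380.25 = 3.2678
  spherical: (298 − 253.5)² / 253.5 = 7.8116
  elongated: (33 − 42.25)² / 42.25 = 2.0251
χ² = 3.2678 + 7.8116 + 2.0251 = 13.1045 ≈ 13.105

13.105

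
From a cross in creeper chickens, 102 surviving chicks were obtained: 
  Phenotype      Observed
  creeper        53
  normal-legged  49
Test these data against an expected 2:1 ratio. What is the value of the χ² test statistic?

Under the 2:1 hypothesis (Σ ratio = 3, N = 102):
  creeper: 102 × 2/3 = 68
  normal-legged: 102 × 1/3 = 34
χ² = Σ (O − E)² / E
  creeper: (53 − 68)² / 68 = 3.3088
  normal-legged: (49 − 34)² / 34 = 6.6176
χ² = 3.3088 + 6.6176 = 9.9264 ≈ 9.926

9.926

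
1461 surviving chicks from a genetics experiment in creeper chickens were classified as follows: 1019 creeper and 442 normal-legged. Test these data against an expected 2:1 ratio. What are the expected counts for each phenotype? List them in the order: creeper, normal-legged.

Expected counts for N = 1461 under a 2:1 ratio (total parts = 3):
  creeper: 1461 × 2/3 = 974
  normal-legged: 1461 × 1/3 = 487

974, 487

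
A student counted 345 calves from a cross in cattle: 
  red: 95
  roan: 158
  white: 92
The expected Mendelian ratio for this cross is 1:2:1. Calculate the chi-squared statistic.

Total ratio parts = 4. Expected numbers out of 345:
  red: 345 × 1/4 = 86.25
  roan: 345 × 2/4 = 172.5
  white: 345 × 1/4 = 86.25
χ² = Σ (O − E)² / E
  red: (95 − 86.25)² / 86.25 = 0.8877
  roan: (158 − 172.5)² / 172.5 = 1.2188
  white: (92 − 86.25)² / 86.25 = 0.3833
χ² = 0.8877 + 1.2188 + 0.3833 = 2.4898 ≈ 2.490

2.490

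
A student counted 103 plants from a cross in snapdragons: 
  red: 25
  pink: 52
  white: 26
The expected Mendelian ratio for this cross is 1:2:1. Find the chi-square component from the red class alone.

Under the 1:2:1 hypothesis (Σ ratio = 4, N = 103):
  red: 103 × 1/4 = 25.75
  pink: 103 × 2/4 = 51.5
  white: 103 × 1/4 = 25.75
Contribution of red: (25 − 25.75)² / 25.75 = 0.0218

0.022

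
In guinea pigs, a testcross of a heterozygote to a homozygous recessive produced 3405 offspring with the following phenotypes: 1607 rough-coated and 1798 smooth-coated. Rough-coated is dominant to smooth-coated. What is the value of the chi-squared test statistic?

A testcross of a heterozygote (Aa × aa) gives a 1:1 phenotypic ratio.
The 1:1 ratio has 2 parts, so with N = 3405 the expected counts are:
  rough-coated: 3405 × 1/2 = 1702.5
  smooth-coated: 3405 × 1/2 = 1702.5
χ² = Σ (O − E)² / E
  rough-coated: (1607 − 1702.5)² / 1702.5 = 5.3570
  smooth-coated: (1798 − 1702.5)² / 1702.5 = 5.3570
χ² = 5.3570 + 5.3570 = 10.714

10.714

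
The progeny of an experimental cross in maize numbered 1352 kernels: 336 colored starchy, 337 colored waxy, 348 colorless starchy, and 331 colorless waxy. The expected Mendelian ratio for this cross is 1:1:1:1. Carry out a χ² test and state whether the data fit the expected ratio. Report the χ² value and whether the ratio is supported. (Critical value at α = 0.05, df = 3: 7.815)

0.456; consistent

The 1:1:1:1 ratio has 4 parts, so with N = 1352 the expected counts are:
  colored starchy: 1352 × 1/4 = 338
  colored waxy: 1352 × 1/4 = 338
  colorless starchy: 1352 × 1/4 = 338
  colorless waxy: 1352 × 1/4 = 338
χ² = Σ (O − E)² / E
  colored starchy: (336 − 338)² / 338 = 0.0118
  colored waxy: (337 − 338)² / 338 = 0.0030
  colorless starchy: (348 − 338)² / 338 = 0.2959
  colorless waxy: (331 − 338)² / 338 = 0.1450
χ² = 0.0118 + 0.0030 + 0.2959 + 0.1450 = 0.4557 ≈ 0.456
Degrees of freedom = 4 − 1 = 3; critical value at α = 0.05 is 7.815.
Since 0.456 < 7.815, we fail to reject the null hypothesis — the data are consistent with the 1:1:1:1 ratio.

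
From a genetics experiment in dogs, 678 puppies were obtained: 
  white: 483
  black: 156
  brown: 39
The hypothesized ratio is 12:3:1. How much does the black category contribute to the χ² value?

Expected counts for N = 678 under a 12:3:1 ratio (total parts = 16):
  white: 678 × 12/16 = 508.5
  black: 678 × 3/16 = 127.125
  brown: 678 × 1/16 = 42.375
Contribution of black: (156 − 127.125)² / 127.125 = 6.5586

6.559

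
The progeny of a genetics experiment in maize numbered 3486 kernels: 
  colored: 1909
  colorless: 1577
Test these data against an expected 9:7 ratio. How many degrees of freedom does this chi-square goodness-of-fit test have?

A goodness-of-fit test with 2 phenotype classes has df = 2 − 1 = 1.

1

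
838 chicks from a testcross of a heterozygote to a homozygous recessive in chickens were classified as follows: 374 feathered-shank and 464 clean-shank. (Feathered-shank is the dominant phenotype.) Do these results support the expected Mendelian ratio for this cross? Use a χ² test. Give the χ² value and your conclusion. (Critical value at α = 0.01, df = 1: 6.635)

A testcross of a heterozygote (Aa × aa) gives a 1:1 phenotypic ratio.
Under the 1:1 hypothesis (Σ ratio = 2, N = 838):
  feathered-shank: 838 × 1/2 = 419
  clean-shank: 838 × 1/2 = 419
χ² = Σ (O − E)² / E
  feathered-shank: (374 − 419)² / 419 = 4.8329
  clean-shank: (464 − 419)² / 419 = 4.8329
χ² = 4.8329 + 4.8329 = 9.6658 ≈ 9.666
Degrees of freedom = 2 − 1 = 1; critical value at α = 0.01 is 6.635.
Since 9.666 > 6.635, we reject the null hypothesis — the data do not fit the 1:1 ratio.

9.666; not consistent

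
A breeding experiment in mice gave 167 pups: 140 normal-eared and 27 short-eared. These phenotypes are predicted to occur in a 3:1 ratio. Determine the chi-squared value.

Under the 3:1 hypothesis (Σ ratio = 4, N = 167):
  normal-eared: 167 × 3/4 = 125.25
  short-eared: 167 × 1/4 = 41.75
χ² = Σ (O − E)² / E
  normal-eared: (140 − 125.25)² / 125.25 = 1.7370
  short-eared: (27 − 41.75)² / 41.75 = 5.2111
χ² = 1.7370 + 5.2111 = 6.9481 ≈ 6.948

6.948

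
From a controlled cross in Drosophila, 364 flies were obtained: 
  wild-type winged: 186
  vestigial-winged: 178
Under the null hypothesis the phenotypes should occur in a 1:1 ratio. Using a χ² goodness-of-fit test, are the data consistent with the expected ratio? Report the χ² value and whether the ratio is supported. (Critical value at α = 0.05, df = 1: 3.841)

0.176; consistent

Under the 1:1 hypothesis (Σ ratio = 2, N = 364):
  wild-type winged: 364 × 1/2 = 182
  vestigial-winged: 364 × 1/2 = 182
χ² = Σ (O − E)² / E
  wild-type winged: (186 − 182)² / 182 = 0.0879
  vestigial-winged: (178 − 182)² / 182 = 0.0879
χ² = 0.0879 + 0.0879 = 0.1758 ≈ 0.176
Degrees of freedom = 2 − 1 = 1; critical value at α = 0.05 is 3.841.
Since 0.176 < 3.841, we fail to reject the null hypothesis — the data are consistent with the 1:1 ratio.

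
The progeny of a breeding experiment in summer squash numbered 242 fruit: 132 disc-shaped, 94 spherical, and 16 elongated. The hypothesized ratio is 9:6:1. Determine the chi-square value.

0.292

Total ratio parts = 16. Expected numbers out of 242:
  disc-shaped: 242 × 9/16 = 136.125
  spherical: 242 × 6/16 = 90.75
  elongated: 242 × 1/16 = 15.125
χ² = Σ (O − E)² / E
  disc-shaped: (132 − 136.125)² / 136.125 = 0.1250
  spherical: (94 − 90.75)² / 90.75 = 0.1164
  elongated: (16 − 15.125)² / 15.125 = 0.0506
χ² = 0.1250 + 0.1164 + 0.0506 = 0.292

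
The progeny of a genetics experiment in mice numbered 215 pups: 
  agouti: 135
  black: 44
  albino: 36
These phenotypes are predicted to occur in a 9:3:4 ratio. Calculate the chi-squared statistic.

7.834

Total ratio parts = 16. Expected numbers out of 215:
  agouti: 215 × 9/16 = 120.9375
  black: 215 × 3/16 = 40.3125
  albino: 215 × 4/16 = 53.75
χ² = Σ (O − E)² / E
  agouti: (135 − 120.9375)² / 120.9375 = 1.6352
  black: (44 − 40.3125)² / 40.3125 = 0.3373
  albino: (36 − 53.75)² / 53.75 = 5.8616
χ² = 1.6352 + 0.3373 + 5.8616 = 7.8341 ≈ 7.834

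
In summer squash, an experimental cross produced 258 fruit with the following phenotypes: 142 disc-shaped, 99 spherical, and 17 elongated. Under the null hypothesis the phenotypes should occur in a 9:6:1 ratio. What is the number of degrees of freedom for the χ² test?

2

A goodness-of-fit test with 3 phenotype classes has df = 3 − 1 = 2.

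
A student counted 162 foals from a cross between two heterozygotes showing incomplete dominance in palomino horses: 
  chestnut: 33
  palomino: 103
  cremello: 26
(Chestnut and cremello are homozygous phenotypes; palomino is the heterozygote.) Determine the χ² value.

12.556

With incomplete dominance, a heterozygote × heterozygote cross gives a 1:2:1 phenotypic ratio.
Under the 1:2:1 hypothesis (Σ ratio = 4, N = 162):
  chestnut: 162 × 1/4 = 40.5
  palomino: 162 × 2/4 = 81
  cremello: 162 × 1/4 = 40.5
χ² = Σ (O − E)² / E
  chestnut: (33 − 40.5)² / 40.5 = 1.3889
  palomino: (103 − 81)² / 81 = 5.9753
  cremello: (26 − 40.5)² / 40.5 = 5.1914
χ² = 1.3889 + 5.9753 + 5.1914 = 12.5556 ≈ 12.556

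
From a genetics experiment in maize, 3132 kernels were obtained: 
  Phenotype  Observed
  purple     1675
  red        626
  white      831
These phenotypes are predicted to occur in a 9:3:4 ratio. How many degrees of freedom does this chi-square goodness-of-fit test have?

A goodness-of-fit test with 3 phenotype classes has df = 3 − 1 = 2.

2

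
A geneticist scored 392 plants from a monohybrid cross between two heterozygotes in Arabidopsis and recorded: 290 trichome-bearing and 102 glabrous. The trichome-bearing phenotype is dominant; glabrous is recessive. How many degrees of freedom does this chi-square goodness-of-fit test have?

For a monohybrid cross between heterozygotes with complete dominance, the expected phenotypic ratio is 3:1.
A goodness-of-fit test with 2 phenotype classes has df = 2 − 1 = 1.

1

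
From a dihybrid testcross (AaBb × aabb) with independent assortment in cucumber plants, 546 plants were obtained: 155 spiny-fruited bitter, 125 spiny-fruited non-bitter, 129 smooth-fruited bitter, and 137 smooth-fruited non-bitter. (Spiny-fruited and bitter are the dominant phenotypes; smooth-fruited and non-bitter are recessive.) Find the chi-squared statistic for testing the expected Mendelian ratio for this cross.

3.890

A dihybrid testcross with independent assortment gives a 1:1:1:1 ratio.
Expected counts for N = 546 under a 1:1:1:1 ratio (total parts = 4):
  spiny-fruited bitter: 546 × 1/4 = 136.5
  spiny-fruited non-bitter: 546 × 1/4 = 136.5
  smooth-fruited bitter: 546 × 1/4 = 136.5
  smooth-fruited non-bitter: 546 × 1/4 = 136.5
χ² = Σ (O − E)² / E
  spiny-fruited bitter: (155 − 136.5)² / 136.5 = 2.5073
  spiny-fruited non-bitter: (125 − 136.5)² / 136.5 = 0.9689
  smooth-fruited bitter: (129 − 136.5)² / 136.5 = 0.4121
  smooth-fruited non-bitter: (137 − 136.5)² / 136.5 = 0.0018
χ² = 2.5073 + 0.9689 + 0.4121 + 0.0018 = 3.8901 ≈ 3.890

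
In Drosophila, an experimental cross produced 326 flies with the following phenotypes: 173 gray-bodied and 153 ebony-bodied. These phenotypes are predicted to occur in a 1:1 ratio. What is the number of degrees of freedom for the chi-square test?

1

A goodness-of-fit test with 2 phenotype classes has df = 2 − 1 = 1.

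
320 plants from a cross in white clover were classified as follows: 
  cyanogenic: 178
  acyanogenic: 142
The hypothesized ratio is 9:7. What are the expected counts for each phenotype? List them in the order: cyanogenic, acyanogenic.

The 9:7 ratio has 16 parts, so with N = 320 the expected counts are:
  cyanogenic: 320 × 9/16 = 180
  acyanogenic: 320 × 7/16 = 140

180, 140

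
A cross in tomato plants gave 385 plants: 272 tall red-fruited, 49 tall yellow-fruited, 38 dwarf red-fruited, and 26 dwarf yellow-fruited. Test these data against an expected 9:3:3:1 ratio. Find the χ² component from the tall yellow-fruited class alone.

Expected counts for N = 385 under a 9:3:3:1 ratio (total parts = 16):
  tall red-fruited: 385 × 9/16 = 216.5625
  tall yellow-fruited: 385 × 3/16 = 72.1875
  dwarf red-fruited: 385 × 3/16 = 72.1875
  dwarf yellow-fruited: 385 × 1/16 = 24.0625
Contribution of tall yellow-fruited: (49 − 72.1875)² / 72.1875 = 7.4481

7.448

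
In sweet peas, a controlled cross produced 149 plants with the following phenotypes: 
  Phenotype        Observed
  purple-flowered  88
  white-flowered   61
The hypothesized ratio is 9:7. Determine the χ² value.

0.478

Under the 9:7 hypothesis (Σ ratio = 16, N = 149):
  purple-flowered: 149 × 9/16 = 83.8125
  white-flowered: 149 × 7/16 = 65.1875
χ² = Σ (O − E)² / E
  purple-flowered: (88 − 83.8125)² / 83.8125 = 0.2092
  white-flowered: (61 − 65.1875)² / 65.1875 = 0.2690
χ² = 0.2092 + 0.2690 = 0.4782 ≈ 0.478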